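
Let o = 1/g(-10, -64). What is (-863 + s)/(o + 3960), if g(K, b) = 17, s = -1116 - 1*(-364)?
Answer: -27455/67321 ≈ -0.40782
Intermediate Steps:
s = -752 (s = -1116 + 364 = -752)
o = 1/17 ≈ 0.058824
(-863 + s)/(o + 3960) = (-863 - 752)/(1/17 + 3960) = -1615/67321/17 = -1615*17/67321 = -27455/67321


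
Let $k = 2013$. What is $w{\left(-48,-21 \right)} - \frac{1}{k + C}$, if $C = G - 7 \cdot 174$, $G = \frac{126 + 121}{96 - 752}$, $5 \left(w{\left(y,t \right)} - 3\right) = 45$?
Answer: $\frac{6254620}{521273} \approx 11.999$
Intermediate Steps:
$w{\left(y,t \right)} = 12$ ($w{\left(y,t \right)} = 3 + \frac{1}{5} \cdot 45 = 3 + 9 = 12$)
$G = - \frac{247}{656}$ ($G = \frac{247}{-656} = 247 \left(- \frac{1}{656}\right) = - \frac{247}{656} \approx -0.37652$)
$C = - \frac{799255}{656}$ ($C = - \frac{247}{656} - 7 \cdot 174 = - \frac{247}{656} - 1218 = - \frac{799255}{656} \approx -1218.4$)
$w{\left(-48,-21 \right)} - \frac{1}{k + C} = 12 - \frac{1}{2013 - \frac{799255}{656}} = 12 - \frac{1}{\frac{521273}{656}} = 12 - \frac{656}{521273} = \frac{6254620}{521273}$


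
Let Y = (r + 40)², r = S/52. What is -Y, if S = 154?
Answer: -1247689/676 ≈ -1845.7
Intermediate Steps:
r = 77/26 (r = 154/52 = 154*(1/52) = 77/26 ≈ 2.9615)
Y = 1247689/676 (Y = (77/26 + 40)² = (1117/26)² = 1247689/676 ≈ 1845.7)
-Y = -1*1247689/676 = -1247689/676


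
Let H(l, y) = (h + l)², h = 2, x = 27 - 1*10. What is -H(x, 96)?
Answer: -361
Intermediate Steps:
x = 17 (x = 27 - 10 = 17)
H(l, y) = (2 + l)²
-H(x, 96) = -(2 + 17)² = -1*19² = -1*361 = -361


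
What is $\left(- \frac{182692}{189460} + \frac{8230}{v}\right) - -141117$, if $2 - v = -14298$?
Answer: $\frac{1911620651431}{13546390} \approx 1.4112 \cdot 10^{5}$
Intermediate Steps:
$v = 14300$ ($v = 2 - -14298 = 2 + 14298 = 14300$)
$\left(- \frac{182692}{189460} + \frac{8230}{v}\right) - -141117 = \left(- \frac{182692}{189460} + \frac{8230}{14300}\right) - -141117 = \left(\left(-182692\right) \frac{1}{189460} + 8230 \cdot \frac{1}{14300}\right) + 141117 = \left(- \frac{45673}{47365} + \frac{823}{1430}\right) + 141117 = - \frac{5266199}{13546390} + 141117 = \frac{1911620651431}{13546390}$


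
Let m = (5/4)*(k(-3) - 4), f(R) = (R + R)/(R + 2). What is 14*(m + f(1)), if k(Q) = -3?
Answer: -679/6 ≈ -113.17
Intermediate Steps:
f(R) = 2*R/(2 + R) (f(R) = (2*R)/(2 + R) = 2*R/(2 + R))
m = -35/4 (m = (5/4)*(-3 - 4) = (5*(¼))*(-7) = (5/4)*(-7) = -35/4 ≈ -8.7500)
14*(m + f(1)) = 14*(-35/4 + 2*1/(2 + 1)) = 14*(-35/4 + 2*1/3) = 14*(-35/4 + 2*1*(⅓)) = 14*(-35/4 + ⅔) = 14*(-97/12) = -679/6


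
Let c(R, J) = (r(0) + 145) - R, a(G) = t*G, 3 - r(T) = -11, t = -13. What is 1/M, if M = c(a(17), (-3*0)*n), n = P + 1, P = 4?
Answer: 1/380 ≈ 0.0026316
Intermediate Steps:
r(T) = 14 (r(T) = 3 - 1*(-11) = 3 + 11 = 14)
a(G) = -13*G
n = 5 (n = 4 + 1 = 5)
c(R, J) = 159 - R (c(R, J) = (14 + 145) - R = 159 - R)
M = 380 (M = 159 - (-13)*17 = 159 - 1*(-221) = 159 + 221 = 380)
1/M = 1/380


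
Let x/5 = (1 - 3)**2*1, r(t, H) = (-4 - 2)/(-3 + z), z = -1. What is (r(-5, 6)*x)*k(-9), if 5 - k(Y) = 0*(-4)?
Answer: 150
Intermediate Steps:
k(Y) = 5 (k(Y) = 5 - 0*(-4) = 5 - 1*0 = 5 + 0 = 5)
r(t, H) = 3/2 (r(t, H) = (-4 - 2)/(-3 - 1) = -6/(-4) = -6*(-1/4) = 3/2)
x = 20 (x = 5*((1 - 3)**2*1) = 5*((-2)**2*1) = 5*(4*1) = 5*4 = 20)
(r(-5, 6)*x)*k(-9) = ((3/2)*20)*5 = 30*5 = 150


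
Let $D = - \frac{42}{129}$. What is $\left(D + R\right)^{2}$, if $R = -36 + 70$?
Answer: $\frac{2096704}{1849} \approx 1134.0$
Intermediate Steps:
$D = - \frac{14}{43}$ ($D = \left(-42\right) \frac{1}{129} = - \frac{14}{43} \approx -0.32558$)
$R = 34$
$\left(D + R\right)^{2} = \left(- \frac{14}{43} + 34\right)^{2} = \left(\frac{1448}{43}\right)^{2} = \frac{2096704}{1849}$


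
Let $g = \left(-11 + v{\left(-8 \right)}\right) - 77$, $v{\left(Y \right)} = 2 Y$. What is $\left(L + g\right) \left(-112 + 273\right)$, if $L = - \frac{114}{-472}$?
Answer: $- \frac{3942407}{236} \approx -16705.0$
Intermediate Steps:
$L = \frac{57}{236}$ ($L = \left(-114\right) \left(- \frac{1}{472}\right) = \frac{57}{236} \approx 0.24153$)
$g = -104$ ($g = \left(-11 + 2 \left(-8\right)\right) - 77 = \left(-11 - 16\right) - 77 = -27 - 77 = -104$)
$\left(L + g\right) \left(-112 + 273\right) = \left(\frac{57}{236} - 104\right) \left(-112 + 273\right) = \left(- \frac{24487}{236}\right) 161 = - \frac{3942407}{236}$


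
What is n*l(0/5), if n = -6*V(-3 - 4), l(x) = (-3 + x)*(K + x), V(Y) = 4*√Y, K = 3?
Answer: 216*I*√7 ≈ 571.48*I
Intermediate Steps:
l(x) = (-3 + x)*(3 + x)
n = -24*I*√7 (n = -24*√(-3 - 4) = -24*√(-7) = -24*I*√7 ≈ -63.498*I)
n*l(0/5) = (-24*I*√7)*(-9 + (0/5)²) = (-24*I*√7)*(-9 + (0*(⅕))²) = (-24*I*√7)*(-9 + 0²) = (-24*I*√7)*(-9 + 0) = -24*I*√7*(-9) = 216*I*√7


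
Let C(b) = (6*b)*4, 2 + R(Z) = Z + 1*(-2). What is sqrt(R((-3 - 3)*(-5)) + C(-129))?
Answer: I*sqrt(3070) ≈ 55.408*I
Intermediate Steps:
R(Z) = -4 + Z (R(Z) = -2 + (Z + 1*(-2)) = -2 + (Z - 2) = -2 + (-2 + Z) = -4 + Z)
C(b) = 24*b
sqrt(R((-3 - 3)*(-5)) + C(-129)) = sqrt((-4 + (-3 - 3)*(-5)) + 24*(-129)) = sqrt((-4 - 6*(-5)) - 3096) = sqrt((-4 + 30) - 3096) = sqrt(26 - 3096) = sqrt(-3070) = I*sqrt(3070)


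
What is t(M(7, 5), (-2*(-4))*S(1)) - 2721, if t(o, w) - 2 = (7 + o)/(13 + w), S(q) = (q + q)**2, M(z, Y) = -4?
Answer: -40784/15 ≈ -2718.9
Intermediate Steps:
S(q) = 4*q**2 (S(q) = (2*q)**2 = 4*q**2)
t(o, w) = 2 + (7 + o)/(13 + w)
t(M(7, 5), (-2*(-4))*S(1)) - 2721 = (33 - 4 + 2*((-2*(-4))*(4*1**2)))/(13 + (-2*(-4))*(4*1**2)) - 2721 = (33 - 4 + 2*(8*(4*1)))/(13 + 8*(4*1)) - 2721 = (33 - 4 + 2*(8*4))/(13 + 8*4) - 2721 = (33 - 4 + 2*32)/(13 + 32) - 2721 = (33 - 4 + 64)/45 - 2721 = (1/45)*93 - 2721 = 31/15 - 2721 = -40784/15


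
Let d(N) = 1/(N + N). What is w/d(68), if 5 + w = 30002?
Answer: 4079592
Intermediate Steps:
d(N) = 1/(2*N)
w = 29997 (w = -5 + 30002 = 29997)
w/d(68) = 29997/(((½)/68)) = 29997/(((½)*(1/68))) = 29997/(1/136) = 29997*136 = 4079592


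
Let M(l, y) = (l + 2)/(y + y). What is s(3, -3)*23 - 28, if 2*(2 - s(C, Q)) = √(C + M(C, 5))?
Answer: 18 - 23*√14/4 ≈ -3.5145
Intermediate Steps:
M(l, y) = (2 + l)/(2*y) (M(l, y) = (2 + l)/((2*y)) = (2 + l)*(1/(2*y)) = (2 + l)/(2*y))
s(C, Q) = 2 - √(⅕ + 11*C/10)/2 (s(C, Q) = 2 - √(C + (½)*(2 + C)/5)/2 = 2 - √(C + (½)*(⅕)*(2 + C))/2 = 2 - √(C + (⅕ + C/10))/2 = 2 - √(⅕ + 11*C/10)/2)
s(3, -3)*23 - 28 = (2 - √(20 + 110*3)/20)*23 - 28 = (2 - √(20 + 330)/20)*23 - 28 = (2 - √14/4)*23 - 28 = (46 - 23*√14/4) - 28 = 18 - 23*√14/4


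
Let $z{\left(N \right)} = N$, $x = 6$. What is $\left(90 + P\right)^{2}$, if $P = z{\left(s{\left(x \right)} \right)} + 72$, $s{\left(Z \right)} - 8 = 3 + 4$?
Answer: $31329$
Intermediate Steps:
$s{\left(Z \right)} = 15$ ($s{\left(Z \right)} = 8 + \left(3 + 4\right) = 8 + 7 = 15$)
$P = 87$ ($P = 15 + 72 = 87$)
$\left(90 + P\right)^{2} = \left(90 + 87\right)^{2} = 177^{2} = 31329$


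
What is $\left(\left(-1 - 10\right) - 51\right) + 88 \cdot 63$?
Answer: $5482$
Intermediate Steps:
$\left(\left(-1 - 10\right) - 51\right) + 88 \cdot 63 = \left(\left(-1 - 10\right) - 51\right) + 5544 = \left(-11 - 51\right) + 5544 = -62 + 5544 = 5482$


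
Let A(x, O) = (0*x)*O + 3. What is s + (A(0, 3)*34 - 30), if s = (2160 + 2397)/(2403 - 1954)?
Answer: 36885/449 ≈ 82.149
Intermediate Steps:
A(x, O) = 3 (A(x, O) = 0*O + 3 = 0 + 3 = 3)
s = 4557/449 ≈ 10.149
s + (A(0, 3)*34 - 30) = 4557/449 + (3*34 - 30) = 4557/449 + (102 - 30) = 4557/449 + 72 = 36885/449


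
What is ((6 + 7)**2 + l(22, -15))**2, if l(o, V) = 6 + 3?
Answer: 31684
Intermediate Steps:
l(o, V) = 9
((6 + 7)**2 + l(22, -15))**2 = ((6 + 7)**2 + 9)**2 = (13**2 + 9)**2 = (169 + 9)**2 = 178**2 = 31684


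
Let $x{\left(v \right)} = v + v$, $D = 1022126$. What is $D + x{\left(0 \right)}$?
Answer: $1022126$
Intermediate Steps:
$x{\left(v \right)} = 2 v$
$D + x{\left(0 \right)} = 1022126 + 2 \cdot 0 = 1022126 + 0 = 1022126$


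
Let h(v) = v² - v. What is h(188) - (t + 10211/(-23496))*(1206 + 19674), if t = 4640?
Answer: -94805351506/979 ≈ -9.6839e+7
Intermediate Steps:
h(188) - (t + 10211/(-23496))*(1206 + 19674) = 188*(-1 + 188) - (4640 + 10211/(-23496))*(1206 + 19674) = 188*187 - (4640 + 10211*(-1/23496))*20880 = 35156 - (4640 - 10211/23496)*20880 = 35156 - 109011229*20880/23496 = 35156 - 1*94839769230/979 = 35156 - 94839769230/979 = -94805351506/979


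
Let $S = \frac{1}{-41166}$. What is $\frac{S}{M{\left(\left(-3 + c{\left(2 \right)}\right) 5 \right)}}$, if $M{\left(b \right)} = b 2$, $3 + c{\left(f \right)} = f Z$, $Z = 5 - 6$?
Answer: $\frac{1}{3293280} \approx 3.0365 \cdot 10^{-7}$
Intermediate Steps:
$Z = -1$ ($Z = 5 - 6 = -1$)
$c{\left(f \right)} = -3 - f$ ($c{\left(f \right)} = -3 + f \left(-1\right) = -3 - f$)
$M{\left(b \right)} = 2 b$
$S = - \frac{1}{41166} \approx -2.4292 \cdot 10^{-5}$
$\frac{S}{M{\left(\left(-3 + c{\left(2 \right)}\right) 5 \right)}} = - \frac{1}{41166 \cdot 2 \left(-3 - 5\right) 5} = - \frac{1}{41166 \cdot 2 \left(\left(-8\right) 5\right)} = - \frac{1}{41166 \cdot 2 \left(-40\right)} = - \frac{1}{41166 \left(-80\right)} = \left(- \frac{1}{41166}\right) \left(- \frac{1}{80}\right) = \frac{1}{3293280}$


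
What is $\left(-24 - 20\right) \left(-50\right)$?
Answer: $2200$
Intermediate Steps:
$\left(-24 - 20\right) \left(-50\right) = \left(-44\right) \left(-50\right) = 2200$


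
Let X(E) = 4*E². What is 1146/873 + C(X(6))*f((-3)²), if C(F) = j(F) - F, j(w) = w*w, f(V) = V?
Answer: 53930830/291 ≈ 1.8533e+5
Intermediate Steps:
j(w) = w²
C(F) = F² - F
1146/873 + C(X(6))*f((-3)²) = 1146/873 + ((4*6²)*(-1 + 4*6²))*(-3)² = 1146*(1/873) + ((4*36)*(-1 + 4*36))*9 = 382/291 + (144*(-1 + 144))*9 = 382/291 + (144*143)*9 = 382/291 + 20592*9 = 382/291 + 185328 = 53930830/291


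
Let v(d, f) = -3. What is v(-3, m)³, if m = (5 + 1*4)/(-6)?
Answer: -27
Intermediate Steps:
m = -3/2 (m = (5 + 4)*(-⅙) = 9*(-⅙) = -3/2 ≈ -1.5000)
v(-3, m)³ = (-3)³ = -27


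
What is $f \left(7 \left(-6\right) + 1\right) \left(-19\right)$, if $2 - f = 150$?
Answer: $-115292$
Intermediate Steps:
$f = -148$ ($f = 2 - 150 = -148$)
$f \left(7 \left(-6\right) + 1\right) \left(-19\right) = - 148 \left(7 \left(-6\right) + 1\right) \left(-19\right) = - 148 \left(-42 + 1\right) \left(-19\right) = \left(-148\right) \left(-41\right) \left(-19\right) = 6068 \left(-19\right) = -115292$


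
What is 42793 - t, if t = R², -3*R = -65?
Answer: 380912/9 ≈ 42324.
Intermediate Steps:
R = 65/3 (R = -⅓*(-65) = 65/3 ≈ 21.667)
t = 4225/9 (t = (65/3)² = 4225/9 ≈ 469.44)
42793 - t = 42793 - 1*4225/9 = 42793 - 4225/9 = 380912/9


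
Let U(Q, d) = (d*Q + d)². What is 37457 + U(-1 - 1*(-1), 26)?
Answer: 38133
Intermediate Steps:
U(Q, d) = (d + Q*d)² (U(Q, d) = (Q*d + d)² = (d + Q*d)²)
37457 + U(-1 - 1*(-1), 26) = 37457 + 26²*(1 + (-1 - 1*(-1)))² = 37457 + 676*(1 + (-1 + 1))² = 37457 + 676*(1 + 0)² = 37457 + 676*1² = 37457 + 676*1 = 37457 + 676 = 38133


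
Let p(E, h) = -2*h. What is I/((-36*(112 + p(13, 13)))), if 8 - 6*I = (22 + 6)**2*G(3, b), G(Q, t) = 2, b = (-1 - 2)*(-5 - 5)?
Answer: 65/774 ≈ 0.083979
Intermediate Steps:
b = 30 (b = -3*(-10) = 30)
I = -260 (I = 4/3 - (22 + 6)**2*2/6 = 4/3 - 28**2*2/6 = 4/3 - 392*2/3 = 4/3 - 1/6*1568 = 4/3 - 784/3 = -260)
I/((-36*(112 + p(13, 13)))) = -260*(-1/(36*(112 - 2*13))) = -260*(-1/(36*(112 - 26))) = -260/((-36*86)) = -260/(-3096) = -260*(-1/3096) = 65/774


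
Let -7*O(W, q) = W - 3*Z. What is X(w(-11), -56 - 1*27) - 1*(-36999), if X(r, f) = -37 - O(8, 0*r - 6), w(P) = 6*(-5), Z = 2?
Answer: 258736/7 ≈ 36962.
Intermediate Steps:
O(W, q) = 6/7 - W/7 (O(W, q) = -(W - 3*2)/7 = -(W - 6)/7 = -(-6 + W)/7 = 6/7 - W/7)
w(P) = -30
X(r, f) = -257/7 (X(r, f) = -37 - (6/7 - ⅐*8) = -37 - (6/7 - 8/7) = -37 - 1*(-2/7) = -37 + 2/7 = -257/7)
X(w(-11), -56 - 1*27) - 1*(-36999) = -257/7 - 1*(-36999) = -257/7 + 36999 = 258736/7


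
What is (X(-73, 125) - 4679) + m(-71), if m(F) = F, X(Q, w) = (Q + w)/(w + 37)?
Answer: -384724/81 ≈ -4749.7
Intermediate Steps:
X(Q, w) = (Q + w)/(37 + w)
(X(-73, 125) - 4679) + m(-71) = ((-73 + 125)/(37 + 125) - 4679) - 71 = (52/162 - 4679) - 71 = ((1/162)*52 - 4679) - 71 = (26/81 - 4679) - 71 = -378973/81 - 71 = -384724/81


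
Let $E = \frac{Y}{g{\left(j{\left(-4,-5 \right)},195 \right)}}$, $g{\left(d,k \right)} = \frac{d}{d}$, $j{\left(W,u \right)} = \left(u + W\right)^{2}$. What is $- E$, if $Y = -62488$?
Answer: $62488$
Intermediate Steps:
$j{\left(W,u \right)} = \left(W + u\right)^{2}$
$g{\left(d,k \right)} = 1$
$E = -62488$ ($E = - \frac{62488}{1} = \left(-62488\right) 1 = -62488$)
$- E = \left(-1\right) \left(-62488\right) = 62488$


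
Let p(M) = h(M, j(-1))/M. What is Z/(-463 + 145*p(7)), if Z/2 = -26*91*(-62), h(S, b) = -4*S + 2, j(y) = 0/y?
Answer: -2053688/7011 ≈ -292.92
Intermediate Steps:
j(y) = 0
h(S, b) = 2 - 4*S
p(M) = (2 - 4*M)/M
Z = 293384 (Z = 2*(-26*91*(-62)) = 2*(-2366*(-62)) = 2*146692 = 293384)
Z/(-463 + 145*p(7)) = 293384/(-463 + 145*(-4 + 2/7)) = 293384/(-463 + 145*(-26/7)) = 293384/(-463 - 3770/7) = 293384/(-7011/7) = 293384*(-7/7011) = -2053688/7011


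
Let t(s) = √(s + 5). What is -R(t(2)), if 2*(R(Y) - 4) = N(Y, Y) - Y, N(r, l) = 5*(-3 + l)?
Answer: 7/2 - 2*√7 ≈ -1.7915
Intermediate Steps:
N(r, l) = -15 + 5*l
t(s) = √(5 + s)
R(Y) = -7/2 + 2*Y (R(Y) = 4 + ((-15 + 5*Y) - Y)/2 = 4 + (-15 + 4*Y)/2 = 4 + (-15/2 + 2*Y) = -7/2 + 2*Y)
-R(t(2)) = -(-7/2 + 2*√(5 + 2)) = -(-7/2 + 2*√7) = 7/2 - 2*√7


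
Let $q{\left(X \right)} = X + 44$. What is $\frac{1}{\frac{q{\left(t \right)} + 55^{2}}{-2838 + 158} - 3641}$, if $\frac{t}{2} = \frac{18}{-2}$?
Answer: $- \frac{2680}{9760931} \approx -0.00027456$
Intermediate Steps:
$t = -18$ ($t = 2 \frac{18}{-2} = 2 \cdot 18 \left(- \frac{1}{2}\right) = 2 \left(-9\right) = -18$)
$q{\left(X \right)} = 44 + X$
$\frac{1}{\frac{q{\left(t \right)} + 55^{2}}{-2838 + 158} - 3641} = \frac{1}{\frac{\left(44 - 18\right) + 55^{2}}{-2838 + 158} - 3641} = \frac{1}{\frac{26 + 3025}{-2680} - 3641} = \frac{1}{3051 \left(- \frac{1}{2680}\right) - 3641} = \frac{1}{- \frac{3051}{2680} - 3641} = \frac{1}{- \frac{9760931}{2680}} = - \frac{2680}{9760931}$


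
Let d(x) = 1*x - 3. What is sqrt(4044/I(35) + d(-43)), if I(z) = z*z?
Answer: I*sqrt(52306)/35 ≈ 6.5344*I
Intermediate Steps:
I(z) = z**2
d(x) = -3 + x (d(x) = x - 3 = -3 + x)
sqrt(4044/I(35) + d(-43)) = sqrt(4044/(35**2) + (-3 - 43)) = sqrt(4044/1225 - 46) = sqrt(-52306/1225) = I*sqrt(52306)/35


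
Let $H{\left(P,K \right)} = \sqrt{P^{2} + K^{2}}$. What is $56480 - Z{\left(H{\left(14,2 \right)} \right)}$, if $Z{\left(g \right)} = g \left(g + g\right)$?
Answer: $56080$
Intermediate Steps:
$H{\left(P,K \right)} = \sqrt{K^{2} + P^{2}}$
$Z{\left(g \right)} = 2 g^{2}$ ($Z{\left(g \right)} = g 2 g = 2 g^{2}$)
$56480 - Z{\left(H{\left(14,2 \right)} \right)} = 56480 - 2 \left(\sqrt{2^{2} + 14^{2}}\right)^{2} = 56480 - 2 \left(\sqrt{4 + 196}\right)^{2} = 56480 - 2 \left(\sqrt{200}\right)^{2} = 56480 - 2 \left(10 \sqrt{2}\right)^{2} = 56480 - 2 \cdot 200 = 56480 - 400 = 56080$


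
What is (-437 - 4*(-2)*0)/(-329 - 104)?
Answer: 437/433 ≈ 1.0092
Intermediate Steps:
(-437 - 4*(-2)*0)/(-329 - 104) = (-437 + 8*0)/(-433) = (-437 + 0)*(-1/433) = -437*(-1/433) = 437/433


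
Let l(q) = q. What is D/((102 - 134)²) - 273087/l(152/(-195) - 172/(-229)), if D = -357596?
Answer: 780432459557/81152 ≈ 9.6169e+6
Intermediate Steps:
D/((102 - 134)²) - 273087/l(152/(-195) - 172/(-229)) = -357596/(102 - 134)² - 273087/(152/(-195) - 172/(-229)) = -357596/((-32)²) - 273087/(152*(-1/195) - 172*(-1/229)) = -357596/1024 - 273087/(-152/195 + 172/229) = -357596*1/1024 - 273087/(-1268/44655) = -89399/256 - 273087*(-44655/1268) = -89399/256 + 12194699985/1268 = 780432459557/81152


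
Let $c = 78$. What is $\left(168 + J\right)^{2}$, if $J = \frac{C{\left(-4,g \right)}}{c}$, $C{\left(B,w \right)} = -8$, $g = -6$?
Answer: $\frac{42876304}{1521} \approx 28190.0$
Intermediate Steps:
$J = - \frac{4}{39}$ ($J = - \frac{8}{78} = \left(-8\right) \frac{1}{78} = - \frac{4}{39} \approx -0.10256$)
$\left(168 + J\right)^{2} = \left(168 - \frac{4}{39}\right)^{2} = \left(\frac{6548}{39}\right)^{2} = \frac{42876304}{1521}$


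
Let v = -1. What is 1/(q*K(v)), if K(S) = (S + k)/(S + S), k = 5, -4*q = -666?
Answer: -1/333 ≈ -0.0030030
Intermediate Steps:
q = 333/2 (q = -1/4*(-666) = 333/2 ≈ 166.50)
K(S) = (5 + S)/(2*S) (K(S) = (S + 5)/(S + S) = (5 + S)/((2*S)) = (5 + S)*(1/(2*S)) = (5 + S)/(2*S))
1/(q*K(v)) = 1/(333*((1/2)*(5 - 1)/(-1))/2) = 1/(333*((1/2)*(-1)*4)/2) = 1/((333/2)*(-2)) = 1/(-333) = -1/333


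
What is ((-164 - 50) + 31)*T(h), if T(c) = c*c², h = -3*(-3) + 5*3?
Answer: -2529792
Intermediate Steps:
h = 24 (h = 9 + 15 = 24)
T(c) = c³
((-164 - 50) + 31)*T(h) = ((-164 - 50) + 31)*24³ = (-214 + 31)*13824 = -183*13824 = -2529792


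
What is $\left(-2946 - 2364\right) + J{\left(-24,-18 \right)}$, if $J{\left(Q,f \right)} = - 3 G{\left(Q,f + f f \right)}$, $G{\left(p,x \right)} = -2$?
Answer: $-5304$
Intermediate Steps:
$J{\left(Q,f \right)} = 6$ ($J{\left(Q,f \right)} = \left(-3\right) \left(-2\right) = 6$)
$\left(-2946 - 2364\right) + J{\left(-24,-18 \right)} = \left(-2946 - 2364\right) + 6 = -5310 + 6 = -5304$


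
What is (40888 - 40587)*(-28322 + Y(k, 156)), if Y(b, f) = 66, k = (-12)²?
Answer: -8505056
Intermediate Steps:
k = 144
(40888 - 40587)*(-28322 + Y(k, 156)) = (40888 - 40587)*(-28322 + 66) = 301*(-28256) = -8505056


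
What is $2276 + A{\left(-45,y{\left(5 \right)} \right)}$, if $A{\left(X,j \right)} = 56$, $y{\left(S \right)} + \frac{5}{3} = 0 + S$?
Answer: $2332$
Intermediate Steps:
$y{\left(S \right)} = - \frac{5}{3} + S$ ($y{\left(S \right)} = - \frac{5}{3} + \left(0 + S\right) = - \frac{5}{3} + S$)
$2276 + A{\left(-45,y{\left(5 \right)} \right)} = 2276 + 56 = 2332$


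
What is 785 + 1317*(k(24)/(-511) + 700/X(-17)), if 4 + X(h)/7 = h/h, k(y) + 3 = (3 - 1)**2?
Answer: -22033082/511 ≈ -43118.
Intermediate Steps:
k(y) = 1 (k(y) = -3 + (3 - 1)**2 = -3 + 2**2 = -3 + 4 = 1)
X(h) = -21 (X(h) = -28 + 7*(h/h) = -28 + 7*1 = -28 + 7 = -21)
785 + 1317*(k(24)/(-511) + 700/X(-17)) = 785 + 1317*(1/(-511) + 700/(-21)) = 785 + 1317*(1*(-1/511) + 700*(-1/21)) = 785 + 1317*(-1/511 - 100/3) = 785 + 1317*(-51103/1533) = 785 - 22434217/511 = -22033082/511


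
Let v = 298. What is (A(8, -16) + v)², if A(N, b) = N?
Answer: 93636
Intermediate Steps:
(A(8, -16) + v)² = (8 + 298)² = 306² = 93636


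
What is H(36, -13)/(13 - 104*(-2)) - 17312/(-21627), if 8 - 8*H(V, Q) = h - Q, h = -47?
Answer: 15757975/19118268 ≈ 0.82424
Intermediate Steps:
H(V, Q) = 55/8 + Q/8 (H(V, Q) = 1 - (-47 - Q)/8 = 1 + (47/8 + Q/8) = 55/8 + Q/8)
H(36, -13)/(13 - 104*(-2)) - 17312/(-21627) = (55/8 + (1/8)*(-13))/(13 - 104*(-2)) - 17312/(-21627) = (55/8 - 13/8)/(13 + 208) - 17312*(-1/21627) = (21/4)/221 + 17312/21627 = (21/4)*(1/221) + 17312/21627 = 21/884 + 17312/21627 = 15757975/19118268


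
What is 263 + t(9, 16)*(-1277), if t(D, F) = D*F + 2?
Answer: -186179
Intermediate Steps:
t(D, F) = 2 + D*F
263 + t(9, 16)*(-1277) = 263 + (2 + 9*16)*(-1277) = 263 + (2 + 144)*(-1277) = 263 + 146*(-1277) = 263 - 186442 = -186179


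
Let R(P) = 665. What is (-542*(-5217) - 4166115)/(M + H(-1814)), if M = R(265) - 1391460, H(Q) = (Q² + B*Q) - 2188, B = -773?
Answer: -446167/1099945 ≈ -0.40563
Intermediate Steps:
H(Q) = -2188 + Q² - 773*Q (H(Q) = (Q² - 773*Q) - 2188 = -2188 + Q² - 773*Q)
M = -1390795 (M = 665 - 1391460 = -1390795)
(-542*(-5217) - 4166115)/(M + H(-1814)) = (-542*(-5217) - 4166115)/(-1390795 + (-2188 + (-1814)² - 773*(-1814))) = (2827614 - 4166115)/(-1390795 + (-2188 + 3290596 + 1402222)) = -1338501/(-1390795 + 4690630) = -1338501/3299835 = -1338501*1/3299835 = -446167/1099945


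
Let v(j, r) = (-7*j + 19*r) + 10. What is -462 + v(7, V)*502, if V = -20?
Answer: -210800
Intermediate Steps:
v(j, r) = 10 - 7*j + 19*r
-462 + v(7, V)*502 = -462 + (10 - 7*7 + 19*(-20))*502 = -462 + (10 - 49 - 380)*502 = -462 - 419*502 = -462 - 210338 = -210800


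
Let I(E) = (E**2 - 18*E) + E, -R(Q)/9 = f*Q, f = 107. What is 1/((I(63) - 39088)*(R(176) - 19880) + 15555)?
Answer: 1/6853243475 ≈ 1.4592e-10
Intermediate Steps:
R(Q) = -963*Q
I(E) = E**2 - 17*E
1/((I(63) - 39088)*(R(176) - 19880) + 15555) = 1/((63*(-17 + 63) - 39088)*(-963*176 - 19880) + 15555) = 1/((63*46 - 39088)*(-169488 - 19880) + 15555) = 1/((2898 - 39088)*(-189368) + 15555) = 1/(-36190*(-189368) + 15555) = 1/(6853227920 + 15555) = 1/6853243475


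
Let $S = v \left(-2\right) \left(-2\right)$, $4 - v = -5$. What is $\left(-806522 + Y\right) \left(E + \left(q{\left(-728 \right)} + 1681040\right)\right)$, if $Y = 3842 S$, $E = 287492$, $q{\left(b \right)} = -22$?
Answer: $-1315378067100$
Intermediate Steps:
$v = 9$ ($v = 4 - -5 = 4 + 5 = 9$)
$S = 36$ ($S = 9 \left(-2\right) \left(-2\right) = \left(-18\right) \left(-2\right) = 36$)
$Y = 138312$ ($Y = 3842 \cdot 36 = 138312$)
$\left(-806522 + Y\right) \left(E + \left(q{\left(-728 \right)} + 1681040\right)\right) = \left(-806522 + 138312\right) \left(287492 + \left(-22 + 1681040\right)\right) = - 668210 \left(287492 + 1681018\right) = \left(-668210\right) 1968510 = -1315378067100$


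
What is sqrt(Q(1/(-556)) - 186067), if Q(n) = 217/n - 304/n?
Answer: I*sqrt(137695) ≈ 371.07*I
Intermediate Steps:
Q(n) = -87/n
sqrt(Q(1/(-556)) - 186067) = sqrt(-87/(1/(-556)) - 186067) = sqrt(-87/(-1/556) - 186067) = sqrt(-87*(-556) - 186067) = sqrt(48372 - 186067) = sqrt(-137695) = I*sqrt(137695)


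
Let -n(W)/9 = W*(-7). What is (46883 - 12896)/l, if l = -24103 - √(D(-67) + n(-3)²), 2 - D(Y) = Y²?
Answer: -273062887/193641125 + 11329*√31234/193641125 ≈ -1.3998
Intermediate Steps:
n(W) = 63*W (n(W) = -9*W*(-7) = -(-63)*W = 63*W)
D(Y) = 2 - Y²
l = -24103 - √31234 (l = -24103 - √((2 - 1*(-67)²) + (63*(-3))²) = -24103 - √((2 - 1*4489) + (-189)²) = -24103 - √((2 - 4489) + 35721) = -24103 - √(-4487 + 35721) = -24103 - √31234 ≈ -24280.)
(46883 - 12896)/l = (46883 - 12896)/(-24103 - √31234) = 33987/(-24103 - √31234)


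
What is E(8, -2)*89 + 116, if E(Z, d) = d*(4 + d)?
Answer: -240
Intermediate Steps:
E(8, -2)*89 + 116 = -2*(4 - 2)*89 + 116 = -2*2*89 + 116 = -4*89 + 116 = -356 + 116 = -240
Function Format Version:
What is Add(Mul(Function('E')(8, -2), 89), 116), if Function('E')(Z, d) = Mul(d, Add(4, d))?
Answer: -240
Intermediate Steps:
Add(Mul(Function('E')(8, -2), 89), 116) = Add(Mul(Mul(-2, Add(4, -2)), 89), 116) = Add(Mul(Mul(-2, 2), 89), 116) = Add(Mul(-4, 89), 116) = Add(-356, 116) = -240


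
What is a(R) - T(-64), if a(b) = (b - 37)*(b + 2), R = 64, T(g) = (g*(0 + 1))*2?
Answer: 1910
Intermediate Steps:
T(g) = 2*g (T(g) = (g*1)*2 = g*2 = 2*g)
a(b) = (-37 + b)*(2 + b)
a(R) - T(-64) = (-74 + 64² - 35*64) - 2*(-64) = (-74 + 4096 - 2240) - 1*(-128) = 1782 + 128 = 1910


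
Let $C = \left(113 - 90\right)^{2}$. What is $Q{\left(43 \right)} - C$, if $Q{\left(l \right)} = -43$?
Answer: $-572$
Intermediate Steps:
$C = 529$ ($C = 23^{2} = 529$)
$Q{\left(43 \right)} - C = -43 - 529 = -572$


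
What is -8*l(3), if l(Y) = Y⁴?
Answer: -648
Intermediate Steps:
-8*l(3) = -8*3⁴ = -8*81 = -648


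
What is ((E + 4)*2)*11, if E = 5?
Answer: 198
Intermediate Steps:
((E + 4)*2)*11 = ((5 + 4)*2)*11 = (9*2)*11 = 18*11 = 198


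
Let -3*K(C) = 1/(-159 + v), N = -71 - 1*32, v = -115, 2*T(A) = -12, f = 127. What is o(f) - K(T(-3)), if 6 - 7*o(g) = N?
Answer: 89591/5754 ≈ 15.570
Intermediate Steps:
T(A) = -6 (T(A) = (½)*(-12) = -6)
N = -103 (N = -71 - 32 = -103)
o(g) = 109/7 (o(g) = 6/7 - ⅐*(-103) = 6/7 + 103/7 = 109/7)
K(C) = 1/822 (K(C) = -1/(3*(-159 - 115)) = -⅓/(-274) = -⅓*(-1/274) = 1/822)
o(f) - K(T(-3)) = 109/7 - 1*1/822 = 109/7 - 1/822 = 89591/5754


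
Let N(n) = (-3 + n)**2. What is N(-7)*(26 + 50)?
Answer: 7600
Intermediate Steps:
N(-7)*(26 + 50) = (-3 - 7)**2*(26 + 50) = (-10)**2*76 = 100*76 = 7600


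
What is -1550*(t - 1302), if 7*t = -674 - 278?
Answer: 2228900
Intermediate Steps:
t = -136 (t = (-674 - 278)/7 = (⅐)*(-952) = -136)
-1550*(t - 1302) = -1550*(-136 - 1302) = -1550*(-1438) = 2228900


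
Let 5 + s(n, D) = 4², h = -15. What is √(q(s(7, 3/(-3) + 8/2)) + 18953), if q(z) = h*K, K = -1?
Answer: 2*√4742 ≈ 137.72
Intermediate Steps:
s(n, D) = 11 (s(n, D) = -5 + 4² = -5 + 16 = 11)
q(z) = 15 (q(z) = -15*(-1) = 15)
√(q(s(7, 3/(-3) + 8/2)) + 18953) = √(15 + 18953) = √18968 = 2*√4742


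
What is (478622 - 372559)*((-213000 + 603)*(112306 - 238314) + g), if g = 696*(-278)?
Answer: 2838620037172344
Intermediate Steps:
g = -193488
(478622 - 372559)*((-213000 + 603)*(112306 - 238314) + g) = (478622 - 372559)*((-213000 + 603)*(112306 - 238314) - 193488) = 106063*(-212397*(-126008) - 193488) = 106063*(26763721176 - 193488) = 106063*26763527688 = 2838620037172344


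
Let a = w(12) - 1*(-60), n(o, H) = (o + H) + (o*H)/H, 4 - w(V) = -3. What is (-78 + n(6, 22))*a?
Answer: -2948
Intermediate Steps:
w(V) = 7 (w(V) = 4 - 1*(-3) = 4 + 3 = 7)
n(o, H) = H + 2*o (n(o, H) = (H + o) + (H*o)/H = (H + o) + o = H + 2*o)
a = 67 (a = 7 - 1*(-60) = 7 + 60 = 67)
(-78 + n(6, 22))*a = (-78 + (22 + 2*6))*67 = (-78 + (22 + 12))*67 = (-78 + 34)*67 = -44*67 = -2948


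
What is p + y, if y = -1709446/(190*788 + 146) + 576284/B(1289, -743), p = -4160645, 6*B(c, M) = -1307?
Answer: -407743095859788/97937431 ≈ -4.1633e+6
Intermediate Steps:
B(c, M) = -1307/6 (B(c, M) = (1/6)*(-1307) = -1307/6)
y = -260213256793/97937431 (y = -1709446/(190*788 + 146) + 576284/(-1307/6) = -1709446/(149720 + 146) + 576284*(-6/1307) = -1709446/149866 - 3457704/1307 = -1709446*1/149866 - 3457704/1307 = -854723/74933 - 3457704/1307 = -260213256793/97937431 ≈ -2656.9)
p + y = -4160645 - 260213256793/97937431 = -407743095859788/97937431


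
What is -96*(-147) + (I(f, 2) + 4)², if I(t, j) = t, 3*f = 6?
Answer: 14148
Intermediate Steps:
f = 2 (f = (⅓)*6 = 2)
-96*(-147) + (I(f, 2) + 4)² = -96*(-147) + (2 + 4)² = 14112 + 6² = 14112 + 36 = 14148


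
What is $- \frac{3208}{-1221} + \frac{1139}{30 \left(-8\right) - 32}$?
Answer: $- \frac{30479}{19536} \approx -1.5601$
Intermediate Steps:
$- \frac{3208}{-1221} + \frac{1139}{30 \left(-8\right) - 32} = \left(-3208\right) \left(- \frac{1}{1221}\right) + \frac{1139}{-240 - 32} = \frac{3208}{1221} + \frac{1139}{-272} = \frac{3208}{1221} + 1139 \left(- \frac{1}{272}\right) = \frac{3208}{1221} - \frac{67}{16} = - \frac{30479}{19536}$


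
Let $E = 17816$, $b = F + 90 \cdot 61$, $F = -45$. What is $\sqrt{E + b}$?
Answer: $\sqrt{23261} \approx 152.52$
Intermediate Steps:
$b = 5445$ ($b = -45 + 90 \cdot 61 = -45 + 5490 = 5445$)
$\sqrt{E + b} = \sqrt{17816 + 5445} = \sqrt{23261}$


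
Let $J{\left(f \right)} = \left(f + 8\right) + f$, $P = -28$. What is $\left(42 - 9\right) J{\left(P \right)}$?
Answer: $-1584$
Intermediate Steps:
$J{\left(f \right)} = 8 + 2 f$ ($J{\left(f \right)} = \left(8 + f\right) + f = 8 + 2 f$)
$\left(42 - 9\right) J{\left(P \right)} = \left(42 - 9\right) \left(8 + 2 \left(-28\right)\right) = \left(42 - 9\right) \left(8 - 56\right) = 33 \left(-48\right) = -1584$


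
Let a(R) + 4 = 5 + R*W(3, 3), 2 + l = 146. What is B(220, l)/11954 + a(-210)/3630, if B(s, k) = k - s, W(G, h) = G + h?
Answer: -7662983/21696510 ≈ -0.35319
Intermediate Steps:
l = 144 (l = -2 + 146 = 144)
a(R) = 1 + 6*R (a(R) = -4 + (5 + R*(3 + 3)) = -4 + (5 + R*6) = -4 + (5 + 6*R) = 1 + 6*R)
B(220, l)/11954 + a(-210)/3630 = (144 - 1*220)/11954 + (1 + 6*(-210))/3630 = (144 - 220)*(1/11954) + (1 - 1260)*(1/3630) = -76*1/11954 - 1259*1/3630 = -38/5977 - 1259/3630 = -7662983/21696510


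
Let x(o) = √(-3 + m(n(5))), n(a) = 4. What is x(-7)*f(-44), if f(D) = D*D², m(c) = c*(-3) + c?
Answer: -85184*I*√11 ≈ -2.8252e+5*I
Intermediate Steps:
m(c) = -2*c (m(c) = -3*c + c = -2*c)
f(D) = D³
x(o) = I*√11 (x(o) = √(-3 - 2*4) = √(-3 - 8) = √(-11) = I*√11)
x(-7)*f(-44) = (I*√11)*(-44)³ = (I*√11)*(-85184) = -85184*I*√11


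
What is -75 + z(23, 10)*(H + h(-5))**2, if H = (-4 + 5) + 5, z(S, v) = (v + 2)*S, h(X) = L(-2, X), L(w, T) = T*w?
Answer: 70581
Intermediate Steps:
h(X) = -2*X (h(X) = X*(-2) = -2*X)
z(S, v) = S*(2 + v) (z(S, v) = (2 + v)*S = S*(2 + v))
H = 6 (H = 1 + 5 = 6)
-75 + z(23, 10)*(H + h(-5))**2 = -75 + (23*(2 + 10))*(6 - 2*(-5))**2 = -75 + (23*12)*(6 + 10)**2 = -75 + 276*16**2 = -75 + 276*256 = -75 + 70656 = 70581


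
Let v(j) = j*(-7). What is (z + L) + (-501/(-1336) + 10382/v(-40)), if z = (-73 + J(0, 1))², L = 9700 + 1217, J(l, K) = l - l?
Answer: 4559367/280 ≈ 16283.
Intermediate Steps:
v(j) = -7*j
J(l, K) = 0
L = 10917
z = 5329 (z = (-73 + 0)² = (-73)² = 5329)
(z + L) + (-501/(-1336) + 10382/v(-40)) = (5329 + 10917) + (-501/(-1336) + 10382/((-7*(-40)))) = 16246 + (-501*(-1/1336) + 10382/280) = 16246 + (3/8 + 10382*(1/280)) = 16246 + (3/8 + 5191/140) = 16246 + 10487/280 = 4559367/280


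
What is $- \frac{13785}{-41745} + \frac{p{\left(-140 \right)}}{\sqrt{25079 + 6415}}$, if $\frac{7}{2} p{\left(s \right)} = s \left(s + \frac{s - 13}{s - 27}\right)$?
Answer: $\frac{919}{2783} + \frac{464540 \sqrt{31494}}{2629749} \approx 31.679$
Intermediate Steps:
$p{\left(s \right)} = \frac{2 s \left(s + \frac{-13 + s}{-27 + s}\right)}{7}$ ($p{\left(s \right)} = \frac{2 s \left(s + \frac{s - 13}{s - 27}\right)}{7} = \frac{2 s \left(s + \frac{-13 + s}{-27 + s}\right)}{7}$)
$- \frac{13785}{-41745} + \frac{p{\left(-140 \right)}}{\sqrt{25079 + 6415}} = - \frac{13785}{-41745} + \frac{\frac{2}{7} \left(-140\right) \frac{1}{-27 - 140} \left(-13 + \left(-140\right)^{2} - -3640\right)}{\sqrt{25079 + 6415}} = \left(-13785\right) \left(- \frac{1}{41745}\right) + \frac{\frac{2}{7} \left(-140\right) \frac{1}{-167} \left(-13 + 19600 + 3640\right)}{\sqrt{31494}} = \frac{919}{2783} + \frac{2}{7} \left(-140\right) \left(- \frac{1}{167}\right) 23227 \frac{\sqrt{31494}}{31494} = \frac{919}{2783} + \frac{929080 \frac{\sqrt{31494}}{31494}}{167} = \frac{919}{2783} + \frac{464540 \sqrt{31494}}{2629749}$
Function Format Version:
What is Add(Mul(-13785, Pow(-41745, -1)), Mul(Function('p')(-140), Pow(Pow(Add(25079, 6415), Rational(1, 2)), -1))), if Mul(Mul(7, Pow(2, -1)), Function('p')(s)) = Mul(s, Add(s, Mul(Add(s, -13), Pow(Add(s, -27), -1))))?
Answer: Add(Rational(919, 2783), Mul(Rational(464540, 2629749), Pow(31494, Rational(1, 2)))) ≈ 31.679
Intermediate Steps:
Function('p')(s) = Mul(Rational(2, 7), s, Add(s, Mul(Pow(Add(-27, s), -1), Add(-13, s)))) (Function('p')(s) = Mul(Rational(2, 7), Mul(s, Add(s, Mul(Add(s, -13), Pow(Add(s, -27), -1))))) = Mul(Rational(2, 7), Mul(s, Add(s, Mul(Add(-13, s), Pow(Add(-27, s), -1))))) = Mul(Rational(2, 7), Mul(s, Add(s, Mul(Pow(Add(-27, s), -1), Add(-13, s))))) = Mul(Rational(2, 7), s, Add(s, Mul(Pow(Add(-27, s), -1), Add(-13, s)))))
Add(Mul(-13785, Pow(-41745, -1)), Mul(Function('p')(-140), Pow(Pow(Add(25079, 6415), Rational(1, 2)), -1))) = Add(Mul(-13785, Pow(-41745, -1)), Mul(Mul(Rational(2, 7), -140, Pow(Add(-27, -140), -1), Add(-13, Pow(-140, 2), Mul(-26, -140))), Pow(Pow(Add(25079, 6415), Rational(1, 2)), -1))) = Add(Mul(-13785, Rational(-1, 41745)), Mul(Mul(Rational(2, 7), -140, Pow(-167, -1), Add(-13, 19600, 3640)), Pow(Pow(31494, Rational(1, 2)), -1))) = Add(Rational(919, 2783), Mul(Mul(Rational(2, 7), -140, Rational(-1, 167), 23227), Mul(Rational(1, 31494), Pow(31494, Rational(1, 2))))) = Add(Rational(919, 2783), Mul(Rational(929080, 167), Mul(Rational(1, 31494), Pow(31494, Rational(1, 2))))) = Add(Rational(919, 2783), Mul(Rational(464540, 2629749), Pow(31494, Rational(1, 2))))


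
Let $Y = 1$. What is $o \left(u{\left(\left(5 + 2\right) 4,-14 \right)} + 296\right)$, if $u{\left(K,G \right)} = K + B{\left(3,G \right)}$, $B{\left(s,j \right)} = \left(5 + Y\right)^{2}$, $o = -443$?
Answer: $-159480$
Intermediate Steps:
$B{\left(s,j \right)} = 36$ ($B{\left(s,j \right)} = \left(5 + 1\right)^{2} = 6^{2} = 36$)
$u{\left(K,G \right)} = 36 + K$ ($u{\left(K,G \right)} = K + 36 = 36 + K$)
$o \left(u{\left(\left(5 + 2\right) 4,-14 \right)} + 296\right) = - 443 \left(\left(36 + \left(5 + 2\right) 4\right) + 296\right) = - 443 \left(\left(36 + 7 \cdot 4\right) + 296\right) = - 443 \left(\left(36 + 28\right) + 296\right) = - 443 \left(64 + 296\right) = \left(-443\right) 360 = -159480$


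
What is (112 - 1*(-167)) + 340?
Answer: 619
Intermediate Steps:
(112 - 1*(-167)) + 340 = (112 + 167) + 340 = 279 + 340 = 619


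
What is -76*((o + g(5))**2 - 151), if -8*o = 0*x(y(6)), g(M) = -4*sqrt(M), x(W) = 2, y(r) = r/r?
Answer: 5396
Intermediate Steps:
y(r) = 1
o = 0 (o = -0*2 = -1/8*0 = 0)
-76*((o + g(5))**2 - 151) = -76*((0 - 4*sqrt(5))**2 - 151) = -76*((-4*sqrt(5))**2 - 151) = -76*(80 - 151) = -76*(-71) = 5396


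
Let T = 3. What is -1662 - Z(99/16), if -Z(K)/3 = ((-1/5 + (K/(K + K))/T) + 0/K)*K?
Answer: -266019/160 ≈ -1662.6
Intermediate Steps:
Z(K) = K/10 (Z(K) = -3*((-1/5 + (K/(K + K))/3) + 0/K)*K = -3*((-1*⅕ + (K/((2*K)))*(⅓)) + 0)*K = -3*((-⅕ + (K*(1/(2*K)))*(⅓)) + 0)*K = -3*((-⅕ + (½)*(⅓)) + 0)*K = -3*((-⅕ + ⅙) + 0)*K = -3*(-1/30 + 0)*K = -(-1)*K/10 = K/10)
-1662 - Z(99/16) = -1662 - 99/16/10 = -1662 - 99*(1/16)/10 = -1662 - 99/(10*16) = -1662 - 1*99/160 = -1662 - 99/160 = -266019/160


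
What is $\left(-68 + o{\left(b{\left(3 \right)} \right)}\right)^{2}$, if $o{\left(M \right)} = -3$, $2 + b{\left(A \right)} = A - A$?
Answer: $5041$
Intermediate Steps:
$b{\left(A \right)} = -2$ ($b{\left(A \right)} = -2 + \left(A - A\right) = -2 + 0 = -2$)
$\left(-68 + o{\left(b{\left(3 \right)} \right)}\right)^{2} = \left(-68 - 3\right)^{2} = \left(-71\right)^{2} = 5041$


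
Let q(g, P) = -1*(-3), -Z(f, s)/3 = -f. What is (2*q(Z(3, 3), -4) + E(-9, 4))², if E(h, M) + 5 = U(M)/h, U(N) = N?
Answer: 25/81 ≈ 0.30864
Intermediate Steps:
Z(f, s) = 3*f (Z(f, s) = -(-3)*f = 3*f)
q(g, P) = 3
E(h, M) = -5 + M/h
(2*q(Z(3, 3), -4) + E(-9, 4))² = (2*3 + (-5 + 4/(-9)))² = (6 + (-5 + 4*(-⅑)))² = (6 + (-5 - 4/9))² = (6 - 49/9)² = (5/9)² = 25/81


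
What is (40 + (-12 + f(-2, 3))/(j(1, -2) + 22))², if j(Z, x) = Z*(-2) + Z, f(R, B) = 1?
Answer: 687241/441 ≈ 1558.4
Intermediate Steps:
j(Z, x) = -Z (j(Z, x) = -2*Z + Z = -Z)
(40 + (-12 + f(-2, 3))/(j(1, -2) + 22))² = (40 + (-12 + 1)/(-1*1 + 22))² = (40 - 11/(-1 + 22))² = (40 - 11/21)² = (829/21)² = 687241/441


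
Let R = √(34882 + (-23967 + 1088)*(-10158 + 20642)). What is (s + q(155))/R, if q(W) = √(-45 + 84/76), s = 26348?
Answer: √950080816671/2278371263 - 1882*I*√239828554/17130611 ≈ 0.00042781 - 1.7014*I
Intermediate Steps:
q(W) = I*√15846/19 (q(W) = √(-45 + 84*(1/76)) = √(-45 + 21/19) = √(-834/19) = I*√15846/19)
R = I*√239828554 (R = √(34882 - 22879*10484) = √(34882 - 239863436) = √(-239828554) = I*√239828554 ≈ 15486.0*I)
(s + q(155))/R = (26348 + I*√15846/19)/((I*√239828554)) = (26348 + I*√15846/19)*(-I*√239828554/239828554) = -I*√239828554*(26348 + I*√15846/19)/239828554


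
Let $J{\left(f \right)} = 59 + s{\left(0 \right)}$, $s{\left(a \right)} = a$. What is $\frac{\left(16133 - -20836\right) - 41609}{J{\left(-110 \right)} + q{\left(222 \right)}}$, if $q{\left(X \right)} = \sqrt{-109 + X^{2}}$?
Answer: $\frac{136880}{22847} - \frac{11600 \sqrt{1967}}{22847} \approx -16.527$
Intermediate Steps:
$J{\left(f \right)} = 59$ ($J{\left(f \right)} = 59 + 0 = 59$)
$\frac{\left(16133 - -20836\right) - 41609}{J{\left(-110 \right)} + q{\left(222 \right)}} = \frac{\left(16133 - -20836\right) - 41609}{59 + \sqrt{-109 + 222^{2}}} = \frac{\left(16133 + 20836\right) - 41609}{59 + \sqrt{-109 + 49284}} = \frac{36969 - 41609}{59 + \sqrt{49175}} = - \frac{4640}{59 + 5 \sqrt{1967}}$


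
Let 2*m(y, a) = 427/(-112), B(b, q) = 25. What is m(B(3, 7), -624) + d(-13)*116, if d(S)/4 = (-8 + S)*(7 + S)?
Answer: 1870787/32 ≈ 58462.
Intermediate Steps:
m(y, a) = -61/32 (m(y, a) = (427/(-112))/2 = (427*(-1/112))/2 = (½)*(-61/16) = -61/32)
d(S) = 4*(-8 + S)*(7 + S) (d(S) = 4*((-8 + S)*(7 + S)) = 4*(-8 + S)*(7 + S))
m(B(3, 7), -624) + d(-13)*116 = -61/32 + (-224 - 4*(-13) + 4*(-13)²)*116 = -61/32 + (-224 + 52 + 4*169)*116 = -61/32 + (-224 + 52 + 676)*116 = -61/32 + 504*116 = -61/32 + 58464 = 1870787/32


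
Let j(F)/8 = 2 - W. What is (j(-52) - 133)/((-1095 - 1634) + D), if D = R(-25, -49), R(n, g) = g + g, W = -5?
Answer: 7/257 ≈ 0.027237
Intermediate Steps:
j(F) = 56 (j(F) = 8*(2 - 1*(-5)) = 8*(2 + 5) = 8*7 = 56)
R(n, g) = 2*g
D = -98 (D = 2*(-49) = -98)
(j(-52) - 133)/((-1095 - 1634) + D) = (56 - 133)/((-1095 - 1634) - 98) = -77/(-2729 - 98) = -77/(-2827) = -77*(-1/2827) = 7/257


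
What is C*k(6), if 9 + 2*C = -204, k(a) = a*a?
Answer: -3834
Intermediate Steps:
k(a) = a**2
C = -213/2 (C = -9/2 + (1/2)*(-204) = -9/2 - 102 = -213/2 ≈ -106.50)
C*k(6) = -213/2*6**2 = -213/2*36 = -3834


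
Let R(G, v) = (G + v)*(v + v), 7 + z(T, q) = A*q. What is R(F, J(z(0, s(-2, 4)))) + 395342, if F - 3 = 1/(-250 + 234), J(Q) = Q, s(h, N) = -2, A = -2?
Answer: 3162739/8 ≈ 3.9534e+5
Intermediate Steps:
z(T, q) = -7 - 2*q
F = 47/16 (F = 3 + 1/(-250 + 234) = 3 + 1/(-16) = 3 - 1/16 = 47/16 ≈ 2.9375)
R(G, v) = 2*v*(G + v) (R(G, v) = (G + v)*(2*v) = 2*v*(G + v))
R(F, J(z(0, s(-2, 4)))) + 395342 = 2*(-7 - 2*(-2))*(47/16 + (-7 - 2*(-2))) + 395342 = 2*(-7 + 4)*(47/16 + (-7 + 4)) + 395342 = 2*(-3)*(47/16 - 3) + 395342 = 2*(-3)*(-1/16) + 395342 = 3/8 + 395342 = 3162739/8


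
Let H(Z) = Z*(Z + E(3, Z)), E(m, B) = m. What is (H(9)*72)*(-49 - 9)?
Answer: -451008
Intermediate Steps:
H(Z) = Z*(3 + Z) (H(Z) = Z*(Z + 3) = Z*(3 + Z))
(H(9)*72)*(-49 - 9) = ((9*(3 + 9))*72)*(-49 - 9) = ((9*12)*72)*(-58) = (108*72)*(-58) = 7776*(-58) = -451008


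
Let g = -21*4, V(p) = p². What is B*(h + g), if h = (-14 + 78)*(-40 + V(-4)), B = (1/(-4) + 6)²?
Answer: -214245/4 ≈ -53561.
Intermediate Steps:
g = -84
B = 529/16 (B = (-¼ + 6)² = (23/4)² = 529/16 ≈ 33.063)
h = -1536 (h = (-14 + 78)*(-40 + (-4)²) = 64*(-40 + 16) = 64*(-24) = -1536)
B*(h + g) = 529*(-1536 - 84)/16 = (529/16)*(-1620) = -214245/4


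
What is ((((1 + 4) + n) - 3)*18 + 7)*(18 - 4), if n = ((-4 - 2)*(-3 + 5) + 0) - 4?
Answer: -3430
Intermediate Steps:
n = -16 (n = (-6*2 + 0) - 4 = (-12 + 0) - 4 = -12 - 4 = -16)
((((1 + 4) + n) - 3)*18 + 7)*(18 - 4) = ((((1 + 4) - 16) - 3)*18 + 7)*(18 - 4) = (((5 - 16) - 3)*18 + 7)*14 = ((-11 - 3)*18 + 7)*14 = (-14*18 + 7)*14 = (-252 + 7)*14 = -245*14 = -3430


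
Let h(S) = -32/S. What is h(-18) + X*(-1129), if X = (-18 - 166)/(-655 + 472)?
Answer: -622232/549 ≈ -1133.4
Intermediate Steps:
X = 184/183 (X = -184/(-183) = -184*(-1/183) = 184/183 ≈ 1.0055)
h(-18) + X*(-1129) = -32/(-18) + (184/183)*(-1129) = -32*(-1/18) - 207736/183 = 16/9 - 207736/183 = -622232/549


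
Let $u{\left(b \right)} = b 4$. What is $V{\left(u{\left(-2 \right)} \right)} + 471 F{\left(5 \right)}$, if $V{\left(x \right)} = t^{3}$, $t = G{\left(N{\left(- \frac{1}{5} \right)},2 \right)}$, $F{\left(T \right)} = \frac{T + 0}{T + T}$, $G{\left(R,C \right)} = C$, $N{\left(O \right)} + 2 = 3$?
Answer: $\frac{487}{2} \approx 243.5$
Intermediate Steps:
$N{\left(O \right)} = 1$ ($N{\left(O \right)} = -2 + 3 = 1$)
$F{\left(T \right)} = \frac{1}{2}$ ($F{\left(T \right)} = \frac{T}{2 T} = T \frac{1}{2 T} = \frac{1}{2}$)
$t = 2$
$u{\left(b \right)} = 4 b$
$V{\left(x \right)} = 8$ ($V{\left(x \right)} = 2^{3} = 8$)
$V{\left(u{\left(-2 \right)} \right)} + 471 F{\left(5 \right)} = 8 + 471 \cdot \frac{1}{2} = 8 + \frac{471}{2} = \frac{487}{2}$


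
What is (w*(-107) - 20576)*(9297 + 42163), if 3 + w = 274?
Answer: -2551026580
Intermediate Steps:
w = 271 (w = -3 + 274 = 271)
(w*(-107) - 20576)*(9297 + 42163) = (271*(-107) - 20576)*(9297 + 42163) = (-28997 - 20576)*51460 = -49573*51460 = -2551026580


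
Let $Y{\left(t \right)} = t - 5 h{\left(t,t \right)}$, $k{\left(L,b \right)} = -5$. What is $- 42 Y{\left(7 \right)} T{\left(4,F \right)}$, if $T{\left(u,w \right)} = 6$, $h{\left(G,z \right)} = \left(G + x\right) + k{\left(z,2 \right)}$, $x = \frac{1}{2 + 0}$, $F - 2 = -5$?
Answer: $1386$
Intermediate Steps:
$F = -3$ ($F = 2 - 5 = -3$)
$x = \frac{1}{2} \approx 0.5$
$h{\left(G,z \right)} = - \frac{9}{2} + G$ ($h{\left(G,z \right)} = \left(G + \frac{1}{2}\right) - 5 = \left(\frac{1}{2} + G\right) - 5 = - \frac{9}{2} + G$)
$Y{\left(t \right)} = \frac{45}{2} - 4 t$ ($Y{\left(t \right)} = t - 5 \left(- \frac{9}{2} + t\right) = t - \left(- \frac{45}{2} + 5 t\right) = \frac{45}{2} - 4 t$)
$- 42 Y{\left(7 \right)} T{\left(4,F \right)} = - 42 \left(\frac{45}{2} - 28\right) 6 = \left(-42\right) \left(- \frac{11}{2}\right) 6 = 231 \cdot 6 = 1386$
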